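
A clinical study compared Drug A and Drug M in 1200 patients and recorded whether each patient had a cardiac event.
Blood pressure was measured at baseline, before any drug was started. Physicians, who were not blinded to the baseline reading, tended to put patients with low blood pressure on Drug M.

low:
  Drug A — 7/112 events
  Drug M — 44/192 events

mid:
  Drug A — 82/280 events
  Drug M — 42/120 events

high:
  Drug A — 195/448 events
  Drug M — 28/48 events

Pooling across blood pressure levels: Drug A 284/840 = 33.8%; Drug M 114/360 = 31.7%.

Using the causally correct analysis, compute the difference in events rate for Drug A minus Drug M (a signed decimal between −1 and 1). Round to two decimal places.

Blood pressure satisfies the back-door criterion: it is not a descendant of the drug, and it blocks the spurious path from drug to outcome. Adjusting for it (i.e., using the within-blood pressure rates) gives the causal effect.
Adjusting over the population distribution of blood pressure: 0.253·(0.062−0.229) + 0.333·(0.293−0.350) + 0.413·(0.435−0.583) = -0.122.

-0.12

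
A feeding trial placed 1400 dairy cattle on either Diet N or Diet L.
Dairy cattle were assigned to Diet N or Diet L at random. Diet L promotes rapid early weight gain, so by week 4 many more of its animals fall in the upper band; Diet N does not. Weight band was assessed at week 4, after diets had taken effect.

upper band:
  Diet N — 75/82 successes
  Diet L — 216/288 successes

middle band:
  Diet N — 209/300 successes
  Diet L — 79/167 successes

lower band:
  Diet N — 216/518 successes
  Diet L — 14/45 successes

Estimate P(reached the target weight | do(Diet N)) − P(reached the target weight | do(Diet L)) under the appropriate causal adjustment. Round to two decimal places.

-0.06

Within every week-4 weight band level Diet N has the higher rate, yet pooled Diet L does — Simpson's reversal.
Because the diet influences week-4 weight band, week-4 weight band is a post-treatment mediator, not a confounder. Stratifying on it would bias the estimate; the causal effect is the crude pooled difference.
The causal difference is the pooled difference: 0.556 − 0.618 = -0.062.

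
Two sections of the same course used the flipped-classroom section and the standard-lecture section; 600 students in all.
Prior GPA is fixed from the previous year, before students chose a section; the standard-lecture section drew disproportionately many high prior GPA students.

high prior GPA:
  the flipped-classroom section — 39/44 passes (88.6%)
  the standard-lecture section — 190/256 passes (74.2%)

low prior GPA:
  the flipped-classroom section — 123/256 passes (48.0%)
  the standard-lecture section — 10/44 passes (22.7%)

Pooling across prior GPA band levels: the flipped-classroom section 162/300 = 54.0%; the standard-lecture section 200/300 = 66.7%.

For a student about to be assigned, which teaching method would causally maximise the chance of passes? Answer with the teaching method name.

the flipped-classroom section

The imbalance in prior GPA band arose from how students were allocated, not from anything the teaching method did; and prior GPA band independently affects the outcome. The pooled gap is confounded — condition on prior GPA band.
Within each level — high prior GPA: 88.6% vs 74.2%; low prior GPA: 48.0% vs 22.7% — the flipped-classroom section is higher every time.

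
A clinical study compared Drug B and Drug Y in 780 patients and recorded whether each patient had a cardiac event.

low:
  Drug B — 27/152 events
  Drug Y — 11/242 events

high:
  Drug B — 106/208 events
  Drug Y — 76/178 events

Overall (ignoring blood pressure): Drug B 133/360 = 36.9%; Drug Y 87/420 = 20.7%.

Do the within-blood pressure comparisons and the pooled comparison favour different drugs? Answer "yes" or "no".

Within each blood pressure level (low 17.8% vs 4.5%; high 51.0% vs 42.7%), Drug Y has the lower rate every time. Pooled: 36.9% vs 20.7% — Drug Y has the lower rate overall. They agree.

no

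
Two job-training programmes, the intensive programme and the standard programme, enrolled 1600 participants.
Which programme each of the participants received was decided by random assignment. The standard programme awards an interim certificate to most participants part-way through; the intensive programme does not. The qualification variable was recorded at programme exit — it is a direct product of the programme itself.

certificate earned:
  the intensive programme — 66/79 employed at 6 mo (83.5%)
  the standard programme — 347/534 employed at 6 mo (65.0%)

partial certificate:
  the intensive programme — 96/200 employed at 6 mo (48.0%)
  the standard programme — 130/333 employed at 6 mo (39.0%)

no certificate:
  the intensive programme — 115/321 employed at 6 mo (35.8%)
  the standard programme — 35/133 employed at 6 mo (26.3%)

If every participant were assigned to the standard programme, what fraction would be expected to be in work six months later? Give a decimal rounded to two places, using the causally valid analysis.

Qualification attained during the programme here is a post-treatment variable shaped by the programme; conditioning on it would introduce bias rather than remove it. The overall comparison is the causal one.
So P(outcome | do(the standard programme)) is just the pooled rate for the standard programme: 512/1000 = 0.512.

0.51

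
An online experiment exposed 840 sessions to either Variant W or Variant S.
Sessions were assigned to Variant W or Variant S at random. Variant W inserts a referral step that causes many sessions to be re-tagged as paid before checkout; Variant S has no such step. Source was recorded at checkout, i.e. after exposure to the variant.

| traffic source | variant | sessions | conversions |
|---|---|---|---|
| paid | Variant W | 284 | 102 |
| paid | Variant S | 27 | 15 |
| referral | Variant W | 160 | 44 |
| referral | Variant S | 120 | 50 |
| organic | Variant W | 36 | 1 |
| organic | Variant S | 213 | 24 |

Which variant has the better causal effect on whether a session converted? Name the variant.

Variant W

The distribution of traffic source is itself part of what the variant does — it is an intermediate outcome. Holding it fixed would remove that part of the effect; the total effect is the pooled difference.
Pooled: Variant W 30.6% vs Variant S 24.7%; Variant W is higher overall.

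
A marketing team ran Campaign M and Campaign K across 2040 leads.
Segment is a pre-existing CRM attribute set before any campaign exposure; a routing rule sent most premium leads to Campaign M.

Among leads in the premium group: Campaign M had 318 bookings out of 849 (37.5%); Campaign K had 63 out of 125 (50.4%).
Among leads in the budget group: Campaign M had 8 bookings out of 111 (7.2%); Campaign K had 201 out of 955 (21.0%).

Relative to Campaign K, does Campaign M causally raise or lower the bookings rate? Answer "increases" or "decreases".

decreases

Within every customer segment level Campaign K has the higher rate, yet pooled Campaign M does — Simpson's reversal.
Here customer segment is a common cause — it drives both which campaign a case falls under and the outcome. The crude comparison mixes populations; the stratum-specific rates are the causally relevant ones.
Within each level — premium: 37.5% vs 50.4%; budget: 7.2% vs 21.0% — Campaign K is higher every time.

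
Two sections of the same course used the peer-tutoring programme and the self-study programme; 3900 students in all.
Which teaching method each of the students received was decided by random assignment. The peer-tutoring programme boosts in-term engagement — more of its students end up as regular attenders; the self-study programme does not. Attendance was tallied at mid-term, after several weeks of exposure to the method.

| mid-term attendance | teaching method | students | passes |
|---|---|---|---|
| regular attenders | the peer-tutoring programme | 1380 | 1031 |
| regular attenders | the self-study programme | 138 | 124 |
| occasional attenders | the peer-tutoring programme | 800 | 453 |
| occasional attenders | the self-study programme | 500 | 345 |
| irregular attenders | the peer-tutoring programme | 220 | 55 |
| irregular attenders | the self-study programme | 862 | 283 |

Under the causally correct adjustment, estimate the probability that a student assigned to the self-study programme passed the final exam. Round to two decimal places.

The distribution of mid-term attendance is itself part of what the teaching method does — it is an intermediate outcome. Holding it fixed would remove that part of the effect; the total effect is the pooled difference.
So P(outcome | do(the self-study programme)) is just the pooled rate for the self-study programme: 752/1500 = 0.501.

0.50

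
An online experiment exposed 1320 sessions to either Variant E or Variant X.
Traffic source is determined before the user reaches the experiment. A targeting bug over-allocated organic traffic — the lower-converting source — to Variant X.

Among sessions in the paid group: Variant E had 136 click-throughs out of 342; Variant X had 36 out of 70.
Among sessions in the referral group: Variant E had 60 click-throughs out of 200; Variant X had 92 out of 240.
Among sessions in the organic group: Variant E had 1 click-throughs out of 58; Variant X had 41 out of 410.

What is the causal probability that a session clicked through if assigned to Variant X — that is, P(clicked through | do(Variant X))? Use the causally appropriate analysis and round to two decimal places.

Nothing the variant does changes traffic source; the imbalance is an allocation artefact. With traffic source also predicting the outcome, the pooled figure is confounded, and the within-stratum comparison is the causal one.
Standardising Variant X to the population traffic source mix: 0.312·36/70 + 0.333·92/240 + 0.355·41/410 = 0.324.

0.32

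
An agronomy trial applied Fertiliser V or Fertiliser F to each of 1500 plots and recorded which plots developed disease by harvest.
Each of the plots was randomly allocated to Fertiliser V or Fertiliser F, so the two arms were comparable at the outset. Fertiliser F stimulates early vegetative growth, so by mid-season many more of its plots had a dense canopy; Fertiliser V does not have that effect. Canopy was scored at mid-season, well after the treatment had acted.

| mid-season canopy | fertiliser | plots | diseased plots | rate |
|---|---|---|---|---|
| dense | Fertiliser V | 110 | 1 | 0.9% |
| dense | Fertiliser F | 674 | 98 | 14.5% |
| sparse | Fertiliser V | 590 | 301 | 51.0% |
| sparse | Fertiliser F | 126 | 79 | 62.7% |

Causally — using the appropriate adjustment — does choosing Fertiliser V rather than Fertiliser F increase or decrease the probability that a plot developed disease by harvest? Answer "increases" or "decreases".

Within every mid-season canopy level Fertiliser V has the lower rate, yet pooled Fertiliser F does — Simpson's reversal.
Stratifying would compare fertilisers among plots the fertilisers themselves sorted into mid-season canopy groups — a form of selection on an intermediate. The unconditioned pooled rates give the total causal effect.
Pooled: Fertiliser V 43.1% vs Fertiliser F 22.1%; Fertiliser F is lower overall.

increases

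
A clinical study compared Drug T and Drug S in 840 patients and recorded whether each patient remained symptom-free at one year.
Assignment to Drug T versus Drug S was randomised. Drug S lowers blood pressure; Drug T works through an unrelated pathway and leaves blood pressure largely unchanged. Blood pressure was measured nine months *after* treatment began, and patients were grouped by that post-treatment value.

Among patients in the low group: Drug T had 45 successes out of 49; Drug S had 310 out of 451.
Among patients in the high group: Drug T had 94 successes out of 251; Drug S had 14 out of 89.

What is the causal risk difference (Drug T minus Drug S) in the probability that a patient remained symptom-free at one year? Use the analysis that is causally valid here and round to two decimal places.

Blood pressure is downstream of the drug. One should not condition on a consequence of treatment, so the overall rates are the right comparison.
The causal difference is the pooled difference: 0.463 − 0.600 = -0.137.

-0.14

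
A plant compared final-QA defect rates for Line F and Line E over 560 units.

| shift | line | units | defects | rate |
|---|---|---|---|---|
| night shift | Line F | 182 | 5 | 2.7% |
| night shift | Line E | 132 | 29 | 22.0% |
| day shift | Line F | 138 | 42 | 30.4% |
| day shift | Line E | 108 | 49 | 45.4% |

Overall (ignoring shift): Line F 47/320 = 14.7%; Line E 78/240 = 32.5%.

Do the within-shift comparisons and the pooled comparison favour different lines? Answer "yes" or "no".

no

Within each shift level (night shift 2.7% vs 22.0%; day shift 30.4% vs 45.4%), Line F has the lower rate every time. Pooled: 14.7% vs 32.5% — Line F has the lower rate overall. They agree.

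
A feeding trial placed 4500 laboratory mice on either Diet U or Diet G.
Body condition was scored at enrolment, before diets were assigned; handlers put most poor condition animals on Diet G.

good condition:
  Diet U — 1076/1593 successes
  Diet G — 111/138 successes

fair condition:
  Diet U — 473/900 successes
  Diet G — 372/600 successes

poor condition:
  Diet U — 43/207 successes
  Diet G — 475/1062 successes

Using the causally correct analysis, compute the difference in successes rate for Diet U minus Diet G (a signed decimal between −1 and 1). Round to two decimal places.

Starting body condition satisfies the back-door criterion: it is not a descendant of the diet, and it blocks the spurious path from diet to outcome. Adjusting for it (i.e., using the within-starting body condition rates) gives the causal effect.
Adjusting over the population distribution of starting body condition: 0.385·(0.675−0.804) + 0.333·(0.526−0.620) + 0.282·(0.208−0.447) = -0.149.

-0.15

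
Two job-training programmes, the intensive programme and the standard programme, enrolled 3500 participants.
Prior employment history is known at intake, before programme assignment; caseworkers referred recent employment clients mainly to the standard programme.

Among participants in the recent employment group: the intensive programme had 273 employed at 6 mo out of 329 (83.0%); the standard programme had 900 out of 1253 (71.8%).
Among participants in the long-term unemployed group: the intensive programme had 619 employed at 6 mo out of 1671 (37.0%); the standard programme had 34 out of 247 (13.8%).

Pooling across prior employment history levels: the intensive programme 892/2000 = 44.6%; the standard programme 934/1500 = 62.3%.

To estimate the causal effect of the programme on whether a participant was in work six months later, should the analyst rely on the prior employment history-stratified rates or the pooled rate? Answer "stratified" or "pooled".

The prior employment history-specific comparison favours the intensive programme throughout, but the pooled figures favour the standard programme. The question is whether to condition on prior employment history.
Prior employment history differs across programmes for reasons unrelated to any effect of the programme itself, and it separately predicts the outcome — a classic confounder. We must compare within prior employment history levels.
Within each level — recent employment: 83.0% vs 71.8%; long-term unemployed: 37.0% vs 13.8% — the intensive programme is higher every time.

stratified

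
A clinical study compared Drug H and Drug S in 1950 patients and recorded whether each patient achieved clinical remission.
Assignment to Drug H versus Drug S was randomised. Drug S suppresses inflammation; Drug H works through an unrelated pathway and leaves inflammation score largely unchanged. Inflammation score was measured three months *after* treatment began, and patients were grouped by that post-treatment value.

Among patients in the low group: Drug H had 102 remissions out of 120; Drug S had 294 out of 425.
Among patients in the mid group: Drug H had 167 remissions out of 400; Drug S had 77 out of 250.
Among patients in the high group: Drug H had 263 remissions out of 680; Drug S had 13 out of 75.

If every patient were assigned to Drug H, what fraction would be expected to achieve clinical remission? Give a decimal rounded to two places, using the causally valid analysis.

The inflammation score-specific comparison favours Drug H throughout, but the pooled figures favour Drug S. The question is whether to condition on inflammation score.
Inflammation score lies on the pathway drug → inflammation score → outcome, so adjusting for it blocks the indirect effect. For the total causal effect of drug, use the unadjusted pooled rates.
So P(outcome | do(Drug H)) is just the pooled rate for Drug H: 532/1200 = 0.443.

0.44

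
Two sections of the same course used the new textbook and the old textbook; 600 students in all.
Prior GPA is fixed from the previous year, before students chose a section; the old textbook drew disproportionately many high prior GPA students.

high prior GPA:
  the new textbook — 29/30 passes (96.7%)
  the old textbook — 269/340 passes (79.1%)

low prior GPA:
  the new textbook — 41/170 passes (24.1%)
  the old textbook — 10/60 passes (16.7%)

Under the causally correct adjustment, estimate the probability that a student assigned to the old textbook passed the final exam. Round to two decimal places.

Prior GPA band is set before the teaching method has any effect — it is not caused by the teaching method — and it independently drives the outcome. That makes it a confounder, so the causal comparison is within prior GPA band levels.
Standardising the old textbook to the population prior GPA band mix: 0.617·269/340 + 0.383·10/60 = 0.552.

0.55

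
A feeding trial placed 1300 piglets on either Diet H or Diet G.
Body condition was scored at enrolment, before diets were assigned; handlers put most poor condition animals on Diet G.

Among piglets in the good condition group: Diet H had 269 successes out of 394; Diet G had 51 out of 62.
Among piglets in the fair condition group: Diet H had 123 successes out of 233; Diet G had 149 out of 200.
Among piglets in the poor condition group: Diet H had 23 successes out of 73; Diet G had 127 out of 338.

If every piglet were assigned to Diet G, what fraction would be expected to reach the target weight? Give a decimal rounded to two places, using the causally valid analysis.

Diet G is higher inside every starting body condition stratum but Diet H is higher in aggregate. Whether to stratify depends on how starting body condition relates to the diet.
Starting body condition satisfies the back-door criterion: it is not a descendant of the diet, and it blocks the spurious path from diet to outcome. Adjusting for it (i.e., using the within-starting body condition rates) gives the causal effect.
Standardising Diet G to the population starting body condition mix: 0.351·51/62 + 0.333·149/200 + 0.316·127/338 = 0.655.

0.66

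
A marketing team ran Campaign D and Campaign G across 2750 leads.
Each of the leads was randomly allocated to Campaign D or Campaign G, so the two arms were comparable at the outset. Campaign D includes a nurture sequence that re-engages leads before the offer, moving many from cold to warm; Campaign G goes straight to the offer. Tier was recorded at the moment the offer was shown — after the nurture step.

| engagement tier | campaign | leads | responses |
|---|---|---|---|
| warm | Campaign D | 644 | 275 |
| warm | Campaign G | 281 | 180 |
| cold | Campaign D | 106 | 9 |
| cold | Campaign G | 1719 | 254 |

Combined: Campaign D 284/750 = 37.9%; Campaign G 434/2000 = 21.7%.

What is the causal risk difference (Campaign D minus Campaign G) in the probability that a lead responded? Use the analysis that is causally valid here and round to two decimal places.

+0.16

Engagement tier lies on the pathway campaign → engagement tier → outcome, so adjusting for it blocks the indirect effect. For the total causal effect of campaign, use the unadjusted pooled rates.
The causal difference is the pooled difference: 0.379 − 0.217 = +0.162.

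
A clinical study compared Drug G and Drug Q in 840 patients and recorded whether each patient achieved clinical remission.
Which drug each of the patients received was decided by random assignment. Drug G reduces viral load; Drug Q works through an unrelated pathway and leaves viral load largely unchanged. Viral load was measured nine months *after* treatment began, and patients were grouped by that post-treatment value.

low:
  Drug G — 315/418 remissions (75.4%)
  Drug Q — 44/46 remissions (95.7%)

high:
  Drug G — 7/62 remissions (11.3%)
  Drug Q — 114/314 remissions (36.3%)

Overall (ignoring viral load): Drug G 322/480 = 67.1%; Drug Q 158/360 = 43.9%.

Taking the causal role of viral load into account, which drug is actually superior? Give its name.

The viral load-specific comparison favours Drug Q throughout, but the pooled figures favour Drug G. The question is whether to condition on viral load.
Viral load is recorded after the drug and is itself shifted by it — it sits on the causal path from drug to outcome. Conditioning on a mediator would strip out part of the effect we want; the pooled comparison gives the total causal effect.
Pooled: Drug G 67.1% vs Drug Q 43.9%; Drug G is higher overall.

Drug G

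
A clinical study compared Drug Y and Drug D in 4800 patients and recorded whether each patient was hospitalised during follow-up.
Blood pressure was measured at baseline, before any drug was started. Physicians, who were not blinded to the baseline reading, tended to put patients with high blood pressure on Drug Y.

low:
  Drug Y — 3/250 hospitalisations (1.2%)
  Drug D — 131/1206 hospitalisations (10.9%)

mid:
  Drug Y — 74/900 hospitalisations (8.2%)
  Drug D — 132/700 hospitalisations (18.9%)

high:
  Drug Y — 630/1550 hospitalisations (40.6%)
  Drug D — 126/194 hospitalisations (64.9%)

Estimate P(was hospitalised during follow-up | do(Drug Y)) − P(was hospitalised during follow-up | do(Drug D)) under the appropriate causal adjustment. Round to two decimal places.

-0.15

Drug Y is lower inside every blood pressure stratum but Drug D is lower in aggregate. Whether to stratify depends on how blood pressure relates to the drug.
Nothing the drug does changes blood pressure; the imbalance is an allocation artefact. With blood pressure also predicting the outcome, the pooled figure is confounded, and the within-stratum comparison is the causal one.
Adjusting over the population distribution of blood pressure: 0.303·(0.012−0.109) + 0.333·(0.082−0.189) + 0.363·(0.406−0.649) = -0.153.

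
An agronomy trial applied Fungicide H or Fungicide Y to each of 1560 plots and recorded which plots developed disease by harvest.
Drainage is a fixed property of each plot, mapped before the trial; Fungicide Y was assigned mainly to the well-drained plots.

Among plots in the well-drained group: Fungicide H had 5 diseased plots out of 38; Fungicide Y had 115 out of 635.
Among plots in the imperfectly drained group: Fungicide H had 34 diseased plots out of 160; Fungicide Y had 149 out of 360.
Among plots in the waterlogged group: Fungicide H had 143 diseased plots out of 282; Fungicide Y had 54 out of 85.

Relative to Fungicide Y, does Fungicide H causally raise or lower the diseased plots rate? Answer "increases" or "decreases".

decreases

Field drainage satisfies the back-door criterion: it is not a descendant of the fungicide, and it blocks the spurious path from fungicide to outcome. Adjusting for it (i.e., using the within-field drainage rates) gives the causal effect.
Within each level — well-drained: 13.2% vs 18.1%; imperfectly drained: 21.2% vs 41.4%; waterlogged: 50.7% vs 63.5% — Fungicide H is lower every time.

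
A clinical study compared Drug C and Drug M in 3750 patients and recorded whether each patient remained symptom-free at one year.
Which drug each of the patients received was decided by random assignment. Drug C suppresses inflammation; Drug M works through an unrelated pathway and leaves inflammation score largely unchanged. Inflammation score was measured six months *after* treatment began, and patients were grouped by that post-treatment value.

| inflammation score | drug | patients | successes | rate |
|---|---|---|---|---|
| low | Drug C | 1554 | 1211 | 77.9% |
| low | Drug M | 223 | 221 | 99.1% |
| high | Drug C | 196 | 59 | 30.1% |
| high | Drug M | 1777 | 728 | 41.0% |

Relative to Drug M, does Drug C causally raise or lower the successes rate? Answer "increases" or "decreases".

increases

Inflammation score lies on the pathway drug → inflammation score → outcome, so adjusting for it blocks the indirect effect. For the total causal effect of drug, use the unadjusted pooled rates.
Pooled: Drug C 72.6% vs Drug M 47.4%; Drug C is higher overall.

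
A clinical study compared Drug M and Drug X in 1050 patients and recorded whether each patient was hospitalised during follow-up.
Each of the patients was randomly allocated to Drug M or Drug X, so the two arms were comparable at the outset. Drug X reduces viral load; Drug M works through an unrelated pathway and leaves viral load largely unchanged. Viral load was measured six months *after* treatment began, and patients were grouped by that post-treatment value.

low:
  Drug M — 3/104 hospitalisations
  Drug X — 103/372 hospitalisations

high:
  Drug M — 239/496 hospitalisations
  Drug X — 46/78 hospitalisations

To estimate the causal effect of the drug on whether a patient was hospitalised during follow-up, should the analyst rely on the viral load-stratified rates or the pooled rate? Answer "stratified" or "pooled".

Stratifying would compare drugs among patients the drugs themselves sorted into viral load groups — a form of selection on an intermediate. The unconditioned pooled rates give the total causal effect.
Pooled: Drug M 40.3% vs Drug X 33.1%; Drug X is lower overall.

pooled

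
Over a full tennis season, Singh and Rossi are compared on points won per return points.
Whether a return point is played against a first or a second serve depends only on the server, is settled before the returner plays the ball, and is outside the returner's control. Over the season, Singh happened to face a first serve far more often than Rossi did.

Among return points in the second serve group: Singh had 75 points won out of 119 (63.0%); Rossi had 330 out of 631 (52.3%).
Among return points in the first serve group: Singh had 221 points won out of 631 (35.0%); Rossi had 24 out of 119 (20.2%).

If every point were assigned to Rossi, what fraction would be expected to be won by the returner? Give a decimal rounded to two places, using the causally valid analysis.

0.36

Serve type differs across players for reasons unrelated to any effect of the player itself, and it separately predicts the outcome — a classic confounder. We must compare within serve type levels.
Standardising Rossi to the population serve type mix: 0.500·330/631 + 0.500·24/119 = 0.362.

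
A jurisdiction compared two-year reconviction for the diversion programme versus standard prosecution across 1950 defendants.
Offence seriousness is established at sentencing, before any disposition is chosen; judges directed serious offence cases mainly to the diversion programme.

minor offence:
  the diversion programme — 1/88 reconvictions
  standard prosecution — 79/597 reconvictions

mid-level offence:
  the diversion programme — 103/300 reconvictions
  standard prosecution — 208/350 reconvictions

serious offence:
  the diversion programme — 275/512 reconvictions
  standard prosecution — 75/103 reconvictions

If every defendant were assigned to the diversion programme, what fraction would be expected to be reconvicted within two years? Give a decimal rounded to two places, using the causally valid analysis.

Offence seriousness is set before the disposition has any effect — it is not caused by the disposition — and it independently drives the outcome. That makes it a confounder, so the causal comparison is within offence seriousness levels.
Standardising the diversion programme to the population offence seriousness mix: 0.351·1/88 + 0.333·103/300 + 0.315·275/512 = 0.288.

0.29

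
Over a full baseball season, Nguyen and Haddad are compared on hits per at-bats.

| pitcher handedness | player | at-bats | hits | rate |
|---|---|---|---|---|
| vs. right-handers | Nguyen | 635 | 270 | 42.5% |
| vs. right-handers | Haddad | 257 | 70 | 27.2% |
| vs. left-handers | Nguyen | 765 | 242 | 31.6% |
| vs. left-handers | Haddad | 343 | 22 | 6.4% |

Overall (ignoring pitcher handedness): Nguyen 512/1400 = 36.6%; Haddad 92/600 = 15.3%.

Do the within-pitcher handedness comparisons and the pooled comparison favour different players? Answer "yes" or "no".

Within each pitcher handedness level (vs. right-handers 42.5% vs 27.2%; vs. left-handers 31.6% vs 6.4%), Nguyen has the higher rate every time. Pooled: 36.6% vs 15.3% — Nguyen has the higher rate overall. They agree.

no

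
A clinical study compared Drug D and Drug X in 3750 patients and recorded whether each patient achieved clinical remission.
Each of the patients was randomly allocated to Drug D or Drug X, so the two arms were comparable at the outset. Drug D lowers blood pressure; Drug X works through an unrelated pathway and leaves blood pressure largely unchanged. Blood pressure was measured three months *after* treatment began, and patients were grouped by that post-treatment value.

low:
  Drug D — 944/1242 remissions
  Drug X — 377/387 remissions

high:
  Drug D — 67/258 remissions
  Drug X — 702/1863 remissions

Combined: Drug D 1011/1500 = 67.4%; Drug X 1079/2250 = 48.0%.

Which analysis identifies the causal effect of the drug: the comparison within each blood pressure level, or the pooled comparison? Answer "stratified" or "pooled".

Blood pressure is recorded after the drug and is itself shifted by it — it sits on the causal path from drug to outcome. Conditioning on a mediator would strip out part of the effect we want; the pooled comparison gives the total causal effect.
Pooled: Drug D 67.4% vs Drug X 48.0%; Drug D is higher overall.

pooled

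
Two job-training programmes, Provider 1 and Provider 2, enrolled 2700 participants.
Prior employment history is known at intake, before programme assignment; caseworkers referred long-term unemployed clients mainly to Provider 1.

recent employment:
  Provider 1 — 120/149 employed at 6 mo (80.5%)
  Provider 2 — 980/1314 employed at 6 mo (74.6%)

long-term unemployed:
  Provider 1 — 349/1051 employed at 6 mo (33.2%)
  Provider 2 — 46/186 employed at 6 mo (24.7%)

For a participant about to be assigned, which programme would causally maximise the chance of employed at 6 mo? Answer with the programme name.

The prior employment history-specific comparison favours Provider 1 throughout, but the pooled figures favour Provider 2. The question is whether to condition on prior employment history.
Nothing the programme does changes prior employment history; the imbalance is an allocation artefact. With prior employment history also predicting the outcome, the pooled figure is confounded, and the within-stratum comparison is the causal one.
Within each level — recent employment: 80.5% vs 74.6%; long-term unemployed: 33.2% vs 24.7% — Provider 1 is higher every time.

Provider 1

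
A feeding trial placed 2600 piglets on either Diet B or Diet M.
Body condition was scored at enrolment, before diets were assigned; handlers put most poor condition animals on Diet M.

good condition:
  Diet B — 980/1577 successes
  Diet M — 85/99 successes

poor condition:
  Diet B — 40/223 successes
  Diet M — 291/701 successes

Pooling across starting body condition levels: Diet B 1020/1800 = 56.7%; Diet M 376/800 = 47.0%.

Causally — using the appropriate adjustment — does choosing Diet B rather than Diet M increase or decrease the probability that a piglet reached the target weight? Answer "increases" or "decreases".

Since starting body condition is a pre-existing factor (not a product of the diet) and it affects the outcome on its own, it is a confounder. The stratified rates, not the pooled rate, identify the causal effect.
Within each level — good condition: 62.1% vs 85.9%; poor condition: 17.9% vs 41.5% — Diet M is higher every time.

decreases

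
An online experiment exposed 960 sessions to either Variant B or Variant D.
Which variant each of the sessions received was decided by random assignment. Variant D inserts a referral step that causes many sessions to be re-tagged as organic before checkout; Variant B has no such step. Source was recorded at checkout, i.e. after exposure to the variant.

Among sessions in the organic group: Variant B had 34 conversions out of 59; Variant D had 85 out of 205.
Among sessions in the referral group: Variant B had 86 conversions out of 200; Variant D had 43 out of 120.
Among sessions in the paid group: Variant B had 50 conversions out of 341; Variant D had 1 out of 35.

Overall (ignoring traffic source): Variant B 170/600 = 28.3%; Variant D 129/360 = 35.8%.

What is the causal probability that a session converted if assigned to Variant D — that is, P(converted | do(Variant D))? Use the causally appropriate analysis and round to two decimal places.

0.36

Variant B is higher inside every traffic source stratum but Variant D is higher in aggregate. Whether to stratify depends on how traffic source relates to the variant.
Traffic source is recorded after the variant and is itself shifted by it — it sits on the causal path from variant to outcome. Conditioning on a mediator would strip out part of the effect we want; the pooled comparison gives the total causal effect.
So P(outcome | do(Variant D)) is just the pooled rate for Variant D: 129/360 = 0.358.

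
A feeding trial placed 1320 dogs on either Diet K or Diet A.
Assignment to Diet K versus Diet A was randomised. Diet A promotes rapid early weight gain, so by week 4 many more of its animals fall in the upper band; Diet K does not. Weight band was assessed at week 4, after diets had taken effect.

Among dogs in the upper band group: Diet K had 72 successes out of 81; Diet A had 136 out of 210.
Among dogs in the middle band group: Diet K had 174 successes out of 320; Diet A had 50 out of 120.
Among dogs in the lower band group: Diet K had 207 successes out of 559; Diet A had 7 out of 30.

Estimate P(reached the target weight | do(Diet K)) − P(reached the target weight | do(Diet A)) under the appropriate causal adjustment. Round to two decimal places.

Because the diet influences week-4 weight band, week-4 weight band is a post-treatment mediator, not a confounder. Stratifying on it would bias the estimate; the causal effect is the crude pooled difference.
The causal difference is the pooled difference: 0.472 − 0.536 = -0.064.

-0.06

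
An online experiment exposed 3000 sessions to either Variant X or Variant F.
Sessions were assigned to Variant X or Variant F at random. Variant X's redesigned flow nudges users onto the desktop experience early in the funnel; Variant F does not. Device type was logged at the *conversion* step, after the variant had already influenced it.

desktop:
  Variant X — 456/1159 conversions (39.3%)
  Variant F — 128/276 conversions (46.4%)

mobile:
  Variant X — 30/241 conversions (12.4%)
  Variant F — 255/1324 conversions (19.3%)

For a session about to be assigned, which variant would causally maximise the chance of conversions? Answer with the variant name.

Variant X

Device type here is a post-treatment variable shaped by the variant; conditioning on it would introduce bias rather than remove it. The overall comparison is the causal one.
Pooled: Variant X 34.7% vs Variant F 23.9%; Variant X is higher overall.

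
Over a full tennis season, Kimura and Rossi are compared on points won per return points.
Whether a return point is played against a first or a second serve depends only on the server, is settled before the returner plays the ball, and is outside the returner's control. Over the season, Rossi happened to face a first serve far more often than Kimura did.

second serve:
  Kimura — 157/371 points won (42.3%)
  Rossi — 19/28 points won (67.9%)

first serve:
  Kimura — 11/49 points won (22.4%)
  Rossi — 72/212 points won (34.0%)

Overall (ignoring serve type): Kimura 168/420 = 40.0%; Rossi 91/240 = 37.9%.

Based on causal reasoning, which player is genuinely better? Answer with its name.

Within every serve type level Rossi has the higher rate, yet pooled Kimura does — Simpson's reversal.
Nothing the player does changes serve type; the imbalance is an allocation artefact. With serve type also predicting the outcome, the pooled figure is confounded, and the within-stratum comparison is the causal one.
Within each level — second serve: 42.3% vs 67.9%; first serve: 22.4% vs 34.0% — Rossi is higher every time.

Rossi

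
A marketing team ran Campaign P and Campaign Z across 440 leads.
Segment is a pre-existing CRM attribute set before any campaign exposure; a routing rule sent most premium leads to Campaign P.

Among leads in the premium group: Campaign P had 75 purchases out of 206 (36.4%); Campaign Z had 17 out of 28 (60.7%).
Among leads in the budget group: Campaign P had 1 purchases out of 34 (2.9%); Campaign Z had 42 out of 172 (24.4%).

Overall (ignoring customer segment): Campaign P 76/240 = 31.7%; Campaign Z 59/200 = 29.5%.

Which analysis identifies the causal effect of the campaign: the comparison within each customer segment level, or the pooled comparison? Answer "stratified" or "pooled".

stratified

Within every customer segment level Campaign Z has the higher rate, yet pooled Campaign P does — Simpson's reversal.
Since customer segment is a pre-existing factor (not a product of the campaign) and it affects the outcome on its own, it is a confounder. The stratified rates, not the pooled rate, identify the causal effect.
Within each level — premium: 36.4% vs 60.7%; budget: 2.9% vs 24.4% — Campaign Z is higher every time.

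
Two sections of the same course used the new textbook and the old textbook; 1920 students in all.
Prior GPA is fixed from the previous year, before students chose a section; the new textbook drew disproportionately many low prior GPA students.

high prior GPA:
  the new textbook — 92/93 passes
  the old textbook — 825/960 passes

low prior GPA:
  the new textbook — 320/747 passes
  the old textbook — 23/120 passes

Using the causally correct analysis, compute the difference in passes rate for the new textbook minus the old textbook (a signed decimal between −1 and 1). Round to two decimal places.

Nothing the teaching method does changes prior GPA band; the imbalance is an allocation artefact. With prior GPA band also predicting the outcome, the pooled figure is confounded, and the within-stratum comparison is the causal one.
Adjusting over the population distribution of prior GPA band: 0.548·(0.989−0.859) + 0.452·(0.428−0.192) = +0.178.

+0.18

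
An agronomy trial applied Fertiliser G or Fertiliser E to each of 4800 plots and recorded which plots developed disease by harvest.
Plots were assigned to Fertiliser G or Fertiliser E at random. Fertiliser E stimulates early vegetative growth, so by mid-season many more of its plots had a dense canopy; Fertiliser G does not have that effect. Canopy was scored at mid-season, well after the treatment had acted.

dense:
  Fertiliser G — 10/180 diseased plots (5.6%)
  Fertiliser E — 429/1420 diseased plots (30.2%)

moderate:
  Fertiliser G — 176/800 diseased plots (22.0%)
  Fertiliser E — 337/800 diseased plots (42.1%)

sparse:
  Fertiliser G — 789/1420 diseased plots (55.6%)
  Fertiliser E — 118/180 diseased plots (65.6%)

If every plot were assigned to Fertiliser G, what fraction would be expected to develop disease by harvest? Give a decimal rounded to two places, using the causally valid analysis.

0.41

Mid-season canopy is recorded after the fertiliser and is itself shifted by it — it sits on the causal path from fertiliser to outcome. Conditioning on a mediator would strip out part of the effect we want; the pooled comparison gives the total causal effect.
So P(outcome | do(Fertiliser G)) is just the pooled rate for Fertiliser G: 975/2400 = 0.406.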